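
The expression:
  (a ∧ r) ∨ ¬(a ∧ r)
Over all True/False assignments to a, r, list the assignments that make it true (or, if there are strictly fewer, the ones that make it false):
is always true.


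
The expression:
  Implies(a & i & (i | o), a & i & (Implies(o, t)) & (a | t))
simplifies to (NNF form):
t | ~a | ~i | ~o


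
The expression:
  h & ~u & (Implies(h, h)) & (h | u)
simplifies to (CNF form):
h & ~u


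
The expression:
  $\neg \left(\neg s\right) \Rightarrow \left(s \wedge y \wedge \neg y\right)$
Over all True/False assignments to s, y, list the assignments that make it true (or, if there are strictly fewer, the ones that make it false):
is true only for:
  s=False, y=False;
  s=False, y=True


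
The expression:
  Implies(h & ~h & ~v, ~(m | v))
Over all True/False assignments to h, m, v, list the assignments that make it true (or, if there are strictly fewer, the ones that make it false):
is always true.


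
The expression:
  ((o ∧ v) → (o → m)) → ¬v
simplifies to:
(o ∧ ¬m) ∨ ¬v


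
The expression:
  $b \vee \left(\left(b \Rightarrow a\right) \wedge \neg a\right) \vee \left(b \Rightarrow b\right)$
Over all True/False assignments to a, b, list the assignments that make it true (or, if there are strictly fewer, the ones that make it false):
is always true.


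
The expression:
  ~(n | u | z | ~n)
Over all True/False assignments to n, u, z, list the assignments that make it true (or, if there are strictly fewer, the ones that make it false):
is never true.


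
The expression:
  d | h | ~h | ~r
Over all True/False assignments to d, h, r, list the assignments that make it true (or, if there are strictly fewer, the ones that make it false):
is always true.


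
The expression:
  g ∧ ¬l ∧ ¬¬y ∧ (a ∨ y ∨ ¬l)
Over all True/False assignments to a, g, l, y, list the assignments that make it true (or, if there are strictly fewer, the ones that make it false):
is true only for:
  a=False, g=True, l=False, y=True;
  a=True, g=True, l=False, y=True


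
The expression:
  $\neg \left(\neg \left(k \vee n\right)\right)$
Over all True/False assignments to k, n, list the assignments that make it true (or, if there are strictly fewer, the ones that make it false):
is false only for:
  k=False, n=False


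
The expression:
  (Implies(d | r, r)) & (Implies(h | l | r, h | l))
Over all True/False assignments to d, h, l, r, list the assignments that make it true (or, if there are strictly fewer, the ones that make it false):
is false only for:
  d=False, h=False, l=False, r=True;
  d=True, h=False, l=False, r=False;
  d=True, h=False, l=False, r=True;
  d=True, h=False, l=True, r=False;
  d=True, h=True, l=False, r=False;
  d=True, h=True, l=True, r=False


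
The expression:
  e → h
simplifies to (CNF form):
h ∨ ¬e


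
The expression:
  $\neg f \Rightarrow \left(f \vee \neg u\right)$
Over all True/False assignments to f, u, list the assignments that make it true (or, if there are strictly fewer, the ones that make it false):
is false only for:
  f=False, u=True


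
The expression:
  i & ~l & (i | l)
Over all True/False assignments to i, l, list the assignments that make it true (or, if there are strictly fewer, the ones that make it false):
is true only for:
  i=True, l=False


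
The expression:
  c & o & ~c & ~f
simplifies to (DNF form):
False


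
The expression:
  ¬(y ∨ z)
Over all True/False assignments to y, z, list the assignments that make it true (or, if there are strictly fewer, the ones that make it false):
is true only for:
  y=False, z=False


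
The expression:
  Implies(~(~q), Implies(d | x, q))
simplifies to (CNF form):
True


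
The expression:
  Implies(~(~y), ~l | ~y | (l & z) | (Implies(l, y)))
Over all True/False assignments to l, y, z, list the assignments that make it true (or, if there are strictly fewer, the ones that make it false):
is always true.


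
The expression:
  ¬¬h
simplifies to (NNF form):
h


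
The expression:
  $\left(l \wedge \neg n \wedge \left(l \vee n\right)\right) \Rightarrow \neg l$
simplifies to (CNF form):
$n \vee \neg l$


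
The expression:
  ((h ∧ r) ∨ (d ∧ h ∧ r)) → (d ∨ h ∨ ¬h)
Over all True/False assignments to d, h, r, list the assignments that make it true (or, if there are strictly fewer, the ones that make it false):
is always true.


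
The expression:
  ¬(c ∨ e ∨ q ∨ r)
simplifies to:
¬c ∧ ¬e ∧ ¬q ∧ ¬r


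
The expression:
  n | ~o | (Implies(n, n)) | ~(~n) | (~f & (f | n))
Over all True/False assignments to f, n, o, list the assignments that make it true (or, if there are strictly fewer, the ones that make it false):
is always true.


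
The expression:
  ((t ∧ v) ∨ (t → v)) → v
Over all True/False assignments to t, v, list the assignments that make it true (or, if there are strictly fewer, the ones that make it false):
is false only for:
  t=False, v=False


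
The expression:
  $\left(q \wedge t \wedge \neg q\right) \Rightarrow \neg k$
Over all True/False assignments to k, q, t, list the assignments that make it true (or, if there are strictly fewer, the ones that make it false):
is always true.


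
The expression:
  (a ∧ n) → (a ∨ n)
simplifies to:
True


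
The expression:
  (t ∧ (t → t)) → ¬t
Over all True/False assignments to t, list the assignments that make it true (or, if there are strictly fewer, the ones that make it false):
is true only for:
  t=False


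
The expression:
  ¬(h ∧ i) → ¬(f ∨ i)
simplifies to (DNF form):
(h ∧ i) ∨ (¬f ∧ ¬i)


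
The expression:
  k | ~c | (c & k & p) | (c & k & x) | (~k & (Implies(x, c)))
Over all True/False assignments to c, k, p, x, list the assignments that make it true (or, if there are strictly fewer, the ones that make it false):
is always true.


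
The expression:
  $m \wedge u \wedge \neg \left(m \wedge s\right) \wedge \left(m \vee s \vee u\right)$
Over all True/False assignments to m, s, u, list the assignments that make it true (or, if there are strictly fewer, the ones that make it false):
is true only for:
  m=True, s=False, u=True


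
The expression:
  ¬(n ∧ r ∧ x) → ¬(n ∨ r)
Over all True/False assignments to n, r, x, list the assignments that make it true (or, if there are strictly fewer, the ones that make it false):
is true only for:
  n=False, r=False, x=False;
  n=False, r=False, x=True;
  n=True, r=True, x=True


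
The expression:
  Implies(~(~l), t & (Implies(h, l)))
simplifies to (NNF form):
t | ~l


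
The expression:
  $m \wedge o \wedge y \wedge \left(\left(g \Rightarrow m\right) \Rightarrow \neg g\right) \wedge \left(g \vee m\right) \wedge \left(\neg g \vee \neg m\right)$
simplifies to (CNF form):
$m \wedge o \wedge y \wedge \neg g$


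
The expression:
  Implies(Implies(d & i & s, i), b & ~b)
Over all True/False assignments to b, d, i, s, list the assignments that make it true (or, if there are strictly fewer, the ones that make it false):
is never true.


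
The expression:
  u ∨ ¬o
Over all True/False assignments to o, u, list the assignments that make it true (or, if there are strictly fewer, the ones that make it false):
is false only for:
  o=True, u=False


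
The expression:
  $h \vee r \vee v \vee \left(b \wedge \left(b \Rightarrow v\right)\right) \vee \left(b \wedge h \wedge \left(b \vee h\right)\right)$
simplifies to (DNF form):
$h \vee r \vee v$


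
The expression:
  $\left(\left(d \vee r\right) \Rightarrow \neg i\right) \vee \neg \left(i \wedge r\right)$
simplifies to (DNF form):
$\neg i \vee \neg r$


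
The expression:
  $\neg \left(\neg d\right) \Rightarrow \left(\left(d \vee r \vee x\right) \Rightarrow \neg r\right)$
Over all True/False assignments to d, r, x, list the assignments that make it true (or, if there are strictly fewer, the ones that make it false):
is false only for:
  d=True, r=True, x=False;
  d=True, r=True, x=True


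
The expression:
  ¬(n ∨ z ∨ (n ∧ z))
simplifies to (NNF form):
¬n ∧ ¬z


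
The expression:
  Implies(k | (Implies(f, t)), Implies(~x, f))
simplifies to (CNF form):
f | x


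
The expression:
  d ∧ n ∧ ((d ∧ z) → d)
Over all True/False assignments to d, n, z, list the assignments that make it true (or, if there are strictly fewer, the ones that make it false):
is true only for:
  d=True, n=True, z=False;
  d=True, n=True, z=True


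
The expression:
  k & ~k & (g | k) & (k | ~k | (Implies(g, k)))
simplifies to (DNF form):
False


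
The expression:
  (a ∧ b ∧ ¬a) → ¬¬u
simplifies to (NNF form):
True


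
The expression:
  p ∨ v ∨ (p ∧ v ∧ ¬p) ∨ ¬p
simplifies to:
True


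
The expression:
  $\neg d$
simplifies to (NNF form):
$\neg d$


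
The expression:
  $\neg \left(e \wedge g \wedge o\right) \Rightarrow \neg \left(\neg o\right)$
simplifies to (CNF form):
$o$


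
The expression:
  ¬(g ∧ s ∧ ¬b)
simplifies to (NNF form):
b ∨ ¬g ∨ ¬s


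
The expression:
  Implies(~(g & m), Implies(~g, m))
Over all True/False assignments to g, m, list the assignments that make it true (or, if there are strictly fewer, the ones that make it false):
is false only for:
  g=False, m=False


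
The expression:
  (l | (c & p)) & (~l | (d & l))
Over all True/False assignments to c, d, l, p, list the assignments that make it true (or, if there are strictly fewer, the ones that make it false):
is true only for:
  c=False, d=True, l=True, p=False;
  c=False, d=True, l=True, p=True;
  c=True, d=False, l=False, p=True;
  c=True, d=True, l=False, p=True;
  c=True, d=True, l=True, p=False;
  c=True, d=True, l=True, p=True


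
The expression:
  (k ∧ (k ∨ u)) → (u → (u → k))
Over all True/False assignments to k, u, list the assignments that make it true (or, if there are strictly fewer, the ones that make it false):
is always true.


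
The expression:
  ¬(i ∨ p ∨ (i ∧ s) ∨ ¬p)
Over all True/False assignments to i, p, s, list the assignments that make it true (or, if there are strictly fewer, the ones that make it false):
is never true.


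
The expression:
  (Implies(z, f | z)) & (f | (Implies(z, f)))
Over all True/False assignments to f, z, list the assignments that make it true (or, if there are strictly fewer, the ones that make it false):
is false only for:
  f=False, z=True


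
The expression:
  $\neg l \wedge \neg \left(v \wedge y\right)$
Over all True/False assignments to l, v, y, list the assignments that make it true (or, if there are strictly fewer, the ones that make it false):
is true only for:
  l=False, v=False, y=False;
  l=False, v=False, y=True;
  l=False, v=True, y=False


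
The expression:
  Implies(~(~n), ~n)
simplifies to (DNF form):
~n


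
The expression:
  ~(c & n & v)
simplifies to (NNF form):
~c | ~n | ~v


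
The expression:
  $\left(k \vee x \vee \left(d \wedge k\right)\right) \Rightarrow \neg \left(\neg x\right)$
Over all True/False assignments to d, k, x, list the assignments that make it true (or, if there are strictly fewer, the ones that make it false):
is false only for:
  d=False, k=True, x=False;
  d=True, k=True, x=False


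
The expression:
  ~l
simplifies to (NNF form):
~l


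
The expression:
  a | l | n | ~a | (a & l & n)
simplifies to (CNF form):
True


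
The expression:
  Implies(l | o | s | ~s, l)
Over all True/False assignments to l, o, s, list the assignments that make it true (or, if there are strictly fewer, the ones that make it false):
is true only for:
  l=True, o=False, s=False;
  l=True, o=False, s=True;
  l=True, o=True, s=False;
  l=True, o=True, s=True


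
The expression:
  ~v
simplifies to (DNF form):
~v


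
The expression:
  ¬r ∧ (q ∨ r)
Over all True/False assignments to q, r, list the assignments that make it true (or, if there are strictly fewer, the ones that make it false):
is true only for:
  q=True, r=False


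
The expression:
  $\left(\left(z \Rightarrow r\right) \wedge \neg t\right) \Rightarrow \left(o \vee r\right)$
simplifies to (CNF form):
$o \vee r \vee t \vee z$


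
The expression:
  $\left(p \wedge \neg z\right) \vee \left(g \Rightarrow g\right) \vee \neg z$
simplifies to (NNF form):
$\text{True}$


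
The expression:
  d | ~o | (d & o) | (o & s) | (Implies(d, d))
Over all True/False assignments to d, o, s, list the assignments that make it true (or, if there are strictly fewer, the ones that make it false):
is always true.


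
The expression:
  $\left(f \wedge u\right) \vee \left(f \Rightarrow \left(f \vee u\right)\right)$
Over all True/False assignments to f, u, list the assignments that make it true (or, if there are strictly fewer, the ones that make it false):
is always true.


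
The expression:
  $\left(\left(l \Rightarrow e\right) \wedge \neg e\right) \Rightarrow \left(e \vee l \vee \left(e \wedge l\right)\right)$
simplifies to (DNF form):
$e \vee l$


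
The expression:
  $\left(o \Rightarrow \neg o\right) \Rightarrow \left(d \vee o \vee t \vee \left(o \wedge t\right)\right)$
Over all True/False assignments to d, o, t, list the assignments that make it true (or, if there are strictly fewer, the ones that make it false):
is false only for:
  d=False, o=False, t=False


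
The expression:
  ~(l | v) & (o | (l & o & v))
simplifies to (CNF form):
o & ~l & ~v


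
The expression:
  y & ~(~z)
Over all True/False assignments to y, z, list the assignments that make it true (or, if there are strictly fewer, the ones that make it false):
is true only for:
  y=True, z=True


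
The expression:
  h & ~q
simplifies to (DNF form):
h & ~q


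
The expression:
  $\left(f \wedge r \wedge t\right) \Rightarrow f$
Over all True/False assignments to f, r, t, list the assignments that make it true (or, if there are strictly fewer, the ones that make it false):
is always true.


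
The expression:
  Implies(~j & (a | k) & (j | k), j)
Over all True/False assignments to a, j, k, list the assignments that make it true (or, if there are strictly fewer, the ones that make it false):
is false only for:
  a=False, j=False, k=True;
  a=True, j=False, k=True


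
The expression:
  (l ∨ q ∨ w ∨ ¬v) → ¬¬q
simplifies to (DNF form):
q ∨ (v ∧ ¬l ∧ ¬w)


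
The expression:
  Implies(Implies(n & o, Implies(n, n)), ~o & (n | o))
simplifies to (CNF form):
n & ~o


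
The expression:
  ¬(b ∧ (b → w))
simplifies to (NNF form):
¬b ∨ ¬w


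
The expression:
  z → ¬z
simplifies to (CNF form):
¬z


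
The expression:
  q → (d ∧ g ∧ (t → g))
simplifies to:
(d ∧ g) ∨ ¬q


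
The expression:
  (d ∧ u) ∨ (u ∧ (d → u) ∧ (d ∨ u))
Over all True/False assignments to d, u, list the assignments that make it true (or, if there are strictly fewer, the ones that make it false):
is true only for:
  d=False, u=True;
  d=True, u=True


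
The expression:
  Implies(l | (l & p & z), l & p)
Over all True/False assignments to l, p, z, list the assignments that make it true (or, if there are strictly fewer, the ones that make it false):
is false only for:
  l=True, p=False, z=False;
  l=True, p=False, z=True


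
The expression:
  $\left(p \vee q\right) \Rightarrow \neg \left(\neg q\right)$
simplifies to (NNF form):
$q \vee \neg p$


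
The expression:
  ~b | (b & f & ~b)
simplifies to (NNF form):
~b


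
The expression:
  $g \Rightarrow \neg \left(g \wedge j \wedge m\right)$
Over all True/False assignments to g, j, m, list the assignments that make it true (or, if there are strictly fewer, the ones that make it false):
is false only for:
  g=True, j=True, m=True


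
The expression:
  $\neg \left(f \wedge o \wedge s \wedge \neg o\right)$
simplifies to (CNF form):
$\text{True}$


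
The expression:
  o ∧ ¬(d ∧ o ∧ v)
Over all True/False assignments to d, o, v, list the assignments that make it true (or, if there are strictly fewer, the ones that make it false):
is true only for:
  d=False, o=True, v=False;
  d=False, o=True, v=True;
  d=True, o=True, v=False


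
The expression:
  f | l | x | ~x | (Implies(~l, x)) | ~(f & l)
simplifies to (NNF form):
True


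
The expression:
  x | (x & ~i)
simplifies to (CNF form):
x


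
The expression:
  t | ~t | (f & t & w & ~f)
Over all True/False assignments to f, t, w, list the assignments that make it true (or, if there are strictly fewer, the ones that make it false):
is always true.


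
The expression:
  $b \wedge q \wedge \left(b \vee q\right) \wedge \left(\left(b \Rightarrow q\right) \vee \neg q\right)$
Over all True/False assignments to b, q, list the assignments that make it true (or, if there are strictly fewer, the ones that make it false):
is true only for:
  b=True, q=True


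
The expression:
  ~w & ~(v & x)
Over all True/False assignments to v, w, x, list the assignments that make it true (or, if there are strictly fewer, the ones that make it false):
is true only for:
  v=False, w=False, x=False;
  v=False, w=False, x=True;
  v=True, w=False, x=False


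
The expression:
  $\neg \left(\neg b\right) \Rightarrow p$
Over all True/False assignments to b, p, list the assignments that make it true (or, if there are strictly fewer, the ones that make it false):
is false only for:
  b=True, p=False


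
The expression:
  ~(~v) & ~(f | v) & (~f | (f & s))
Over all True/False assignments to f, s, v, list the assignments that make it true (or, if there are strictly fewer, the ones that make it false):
is never true.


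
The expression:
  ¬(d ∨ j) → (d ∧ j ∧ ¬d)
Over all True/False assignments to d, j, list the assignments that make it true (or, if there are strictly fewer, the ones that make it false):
is false only for:
  d=False, j=False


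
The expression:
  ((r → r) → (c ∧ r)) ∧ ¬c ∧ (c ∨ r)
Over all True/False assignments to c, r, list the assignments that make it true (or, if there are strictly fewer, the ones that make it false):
is never true.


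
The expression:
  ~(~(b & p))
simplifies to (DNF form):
b & p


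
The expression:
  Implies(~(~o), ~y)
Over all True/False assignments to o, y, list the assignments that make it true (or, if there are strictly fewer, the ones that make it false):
is false only for:
  o=True, y=True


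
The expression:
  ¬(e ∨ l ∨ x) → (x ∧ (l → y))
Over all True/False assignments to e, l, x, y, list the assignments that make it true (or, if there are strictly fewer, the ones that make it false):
is false only for:
  e=False, l=False, x=False, y=False;
  e=False, l=False, x=False, y=True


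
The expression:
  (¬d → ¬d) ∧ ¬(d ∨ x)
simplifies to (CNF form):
¬d ∧ ¬x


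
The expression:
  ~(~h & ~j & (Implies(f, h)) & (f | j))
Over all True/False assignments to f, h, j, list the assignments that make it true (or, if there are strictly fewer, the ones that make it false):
is always true.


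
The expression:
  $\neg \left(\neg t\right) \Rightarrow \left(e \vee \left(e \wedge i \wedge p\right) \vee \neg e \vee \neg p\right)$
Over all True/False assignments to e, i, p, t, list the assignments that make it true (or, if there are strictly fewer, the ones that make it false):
is always true.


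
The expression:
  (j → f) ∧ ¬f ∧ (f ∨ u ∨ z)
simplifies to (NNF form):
¬f ∧ ¬j ∧ (u ∨ z)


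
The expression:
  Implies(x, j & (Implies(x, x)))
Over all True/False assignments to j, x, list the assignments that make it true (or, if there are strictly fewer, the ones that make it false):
is false only for:
  j=False, x=True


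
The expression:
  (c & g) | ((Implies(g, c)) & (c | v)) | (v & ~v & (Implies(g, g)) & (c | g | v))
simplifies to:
c | (v & ~g)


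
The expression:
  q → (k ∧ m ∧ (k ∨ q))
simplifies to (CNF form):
(k ∨ ¬q) ∧ (m ∨ ¬q)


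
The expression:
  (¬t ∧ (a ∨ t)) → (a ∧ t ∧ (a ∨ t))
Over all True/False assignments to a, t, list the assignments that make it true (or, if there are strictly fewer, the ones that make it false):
is false only for:
  a=True, t=False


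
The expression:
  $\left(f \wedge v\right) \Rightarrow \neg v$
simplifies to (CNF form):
$\neg f \vee \neg v$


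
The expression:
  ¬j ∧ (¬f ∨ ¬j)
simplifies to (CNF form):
¬j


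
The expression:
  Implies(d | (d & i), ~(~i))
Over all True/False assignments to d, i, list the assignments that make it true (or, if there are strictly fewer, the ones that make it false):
is false only for:
  d=True, i=False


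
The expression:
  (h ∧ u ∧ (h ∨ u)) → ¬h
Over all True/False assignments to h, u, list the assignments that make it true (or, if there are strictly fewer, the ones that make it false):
is false only for:
  h=True, u=True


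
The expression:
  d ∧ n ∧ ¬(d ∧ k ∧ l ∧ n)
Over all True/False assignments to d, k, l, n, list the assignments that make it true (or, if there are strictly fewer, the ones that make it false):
is true only for:
  d=True, k=False, l=False, n=True;
  d=True, k=False, l=True, n=True;
  d=True, k=True, l=False, n=True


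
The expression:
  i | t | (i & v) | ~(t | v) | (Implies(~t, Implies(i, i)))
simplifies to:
True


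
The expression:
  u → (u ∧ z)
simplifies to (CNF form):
z ∨ ¬u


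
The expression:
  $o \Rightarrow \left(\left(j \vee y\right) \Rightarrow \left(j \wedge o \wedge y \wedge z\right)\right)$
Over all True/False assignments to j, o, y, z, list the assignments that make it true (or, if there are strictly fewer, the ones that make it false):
is false only for:
  j=False, o=True, y=True, z=False;
  j=False, o=True, y=True, z=True;
  j=True, o=True, y=False, z=False;
  j=True, o=True, y=False, z=True;
  j=True, o=True, y=True, z=False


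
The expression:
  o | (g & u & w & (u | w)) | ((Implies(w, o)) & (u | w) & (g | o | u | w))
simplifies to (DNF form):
o | (g & u) | (u & ~w)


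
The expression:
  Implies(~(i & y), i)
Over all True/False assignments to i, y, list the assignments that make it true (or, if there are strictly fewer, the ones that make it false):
is true only for:
  i=True, y=False;
  i=True, y=True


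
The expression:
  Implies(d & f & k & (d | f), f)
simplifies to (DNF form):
True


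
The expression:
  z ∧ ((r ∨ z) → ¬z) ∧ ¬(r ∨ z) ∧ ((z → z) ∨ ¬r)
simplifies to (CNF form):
False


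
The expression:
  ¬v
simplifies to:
¬v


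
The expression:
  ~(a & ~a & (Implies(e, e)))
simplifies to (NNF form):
True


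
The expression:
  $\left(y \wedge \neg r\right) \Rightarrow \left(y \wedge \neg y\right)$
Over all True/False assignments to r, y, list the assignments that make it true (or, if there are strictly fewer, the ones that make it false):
is false only for:
  r=False, y=True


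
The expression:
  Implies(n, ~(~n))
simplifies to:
True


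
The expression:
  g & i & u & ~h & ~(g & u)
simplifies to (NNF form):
False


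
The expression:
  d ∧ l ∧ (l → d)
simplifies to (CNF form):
d ∧ l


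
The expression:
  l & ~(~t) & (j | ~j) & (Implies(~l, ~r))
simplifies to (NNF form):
l & t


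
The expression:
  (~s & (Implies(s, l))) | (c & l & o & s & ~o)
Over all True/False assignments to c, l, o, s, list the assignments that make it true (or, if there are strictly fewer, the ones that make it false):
is true only for:
  c=False, l=False, o=False, s=False;
  c=False, l=False, o=True, s=False;
  c=False, l=True, o=False, s=False;
  c=False, l=True, o=True, s=False;
  c=True, l=False, o=False, s=False;
  c=True, l=False, o=True, s=False;
  c=True, l=True, o=False, s=False;
  c=True, l=True, o=True, s=False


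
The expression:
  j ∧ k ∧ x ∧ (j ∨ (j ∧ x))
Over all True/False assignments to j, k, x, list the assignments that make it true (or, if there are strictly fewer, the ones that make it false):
is true only for:
  j=True, k=True, x=True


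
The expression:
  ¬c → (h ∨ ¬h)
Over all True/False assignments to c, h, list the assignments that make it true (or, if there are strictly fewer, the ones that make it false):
is always true.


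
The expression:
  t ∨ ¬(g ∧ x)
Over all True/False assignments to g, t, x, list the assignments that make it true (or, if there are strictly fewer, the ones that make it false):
is false only for:
  g=True, t=False, x=True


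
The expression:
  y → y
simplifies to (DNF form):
True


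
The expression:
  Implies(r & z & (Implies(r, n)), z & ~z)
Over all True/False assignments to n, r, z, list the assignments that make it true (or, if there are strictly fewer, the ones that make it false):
is false only for:
  n=True, r=True, z=True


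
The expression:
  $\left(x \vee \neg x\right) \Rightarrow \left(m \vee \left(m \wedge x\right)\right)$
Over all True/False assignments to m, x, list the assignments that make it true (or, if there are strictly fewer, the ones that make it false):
is true only for:
  m=True, x=False;
  m=True, x=True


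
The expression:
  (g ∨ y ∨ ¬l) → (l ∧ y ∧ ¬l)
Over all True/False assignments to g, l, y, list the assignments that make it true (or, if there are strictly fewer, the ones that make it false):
is true only for:
  g=False, l=True, y=False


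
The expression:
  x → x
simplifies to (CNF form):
True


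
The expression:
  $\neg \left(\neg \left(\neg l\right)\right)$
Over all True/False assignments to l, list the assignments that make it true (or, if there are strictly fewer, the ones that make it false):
is true only for:
  l=False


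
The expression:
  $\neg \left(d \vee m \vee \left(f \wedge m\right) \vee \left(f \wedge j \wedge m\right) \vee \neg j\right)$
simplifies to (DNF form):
$j \wedge \neg d \wedge \neg m$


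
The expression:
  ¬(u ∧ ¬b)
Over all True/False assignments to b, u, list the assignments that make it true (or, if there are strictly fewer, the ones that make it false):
is false only for:
  b=False, u=True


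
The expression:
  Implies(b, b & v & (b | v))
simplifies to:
v | ~b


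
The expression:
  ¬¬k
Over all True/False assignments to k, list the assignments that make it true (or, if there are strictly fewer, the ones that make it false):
is true only for:
  k=True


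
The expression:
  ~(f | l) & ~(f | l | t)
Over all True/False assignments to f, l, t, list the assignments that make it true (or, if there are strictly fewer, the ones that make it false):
is true only for:
  f=False, l=False, t=False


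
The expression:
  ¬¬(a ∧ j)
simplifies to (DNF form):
a ∧ j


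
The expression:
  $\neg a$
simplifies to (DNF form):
$\neg a$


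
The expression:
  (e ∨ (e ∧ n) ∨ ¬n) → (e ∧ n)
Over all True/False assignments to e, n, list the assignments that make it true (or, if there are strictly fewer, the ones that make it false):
is true only for:
  e=False, n=True;
  e=True, n=True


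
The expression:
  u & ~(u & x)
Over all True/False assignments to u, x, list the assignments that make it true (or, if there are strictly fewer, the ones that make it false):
is true only for:
  u=True, x=False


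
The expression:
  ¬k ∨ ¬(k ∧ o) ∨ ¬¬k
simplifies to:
True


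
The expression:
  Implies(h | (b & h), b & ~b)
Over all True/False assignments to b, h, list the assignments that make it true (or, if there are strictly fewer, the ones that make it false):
is true only for:
  b=False, h=False;
  b=True, h=False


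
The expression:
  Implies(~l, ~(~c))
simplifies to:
c | l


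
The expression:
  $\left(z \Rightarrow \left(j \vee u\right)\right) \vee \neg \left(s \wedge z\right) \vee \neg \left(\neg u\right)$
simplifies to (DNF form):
$j \vee u \vee \neg s \vee \neg z$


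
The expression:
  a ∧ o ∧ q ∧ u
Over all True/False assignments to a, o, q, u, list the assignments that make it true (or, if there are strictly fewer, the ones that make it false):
is true only for:
  a=True, o=True, q=True, u=True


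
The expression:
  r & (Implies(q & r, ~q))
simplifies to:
r & ~q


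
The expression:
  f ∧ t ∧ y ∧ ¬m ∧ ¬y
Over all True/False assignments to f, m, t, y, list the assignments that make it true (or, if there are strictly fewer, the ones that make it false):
is never true.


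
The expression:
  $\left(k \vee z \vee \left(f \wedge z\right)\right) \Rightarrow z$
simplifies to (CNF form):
$z \vee \neg k$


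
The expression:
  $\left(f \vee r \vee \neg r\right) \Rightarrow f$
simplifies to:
$f$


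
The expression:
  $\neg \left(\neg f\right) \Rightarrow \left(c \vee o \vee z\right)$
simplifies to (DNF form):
$c \vee o \vee z \vee \neg f$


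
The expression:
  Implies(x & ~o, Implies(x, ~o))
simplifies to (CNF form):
True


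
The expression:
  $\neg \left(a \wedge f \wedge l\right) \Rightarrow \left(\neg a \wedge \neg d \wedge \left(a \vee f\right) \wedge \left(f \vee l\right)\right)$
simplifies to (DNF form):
$\left(a \wedge f \wedge l\right) \vee \left(f \wedge \neg a \wedge \neg d\right)$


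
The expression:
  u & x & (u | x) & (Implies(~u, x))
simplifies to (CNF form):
u & x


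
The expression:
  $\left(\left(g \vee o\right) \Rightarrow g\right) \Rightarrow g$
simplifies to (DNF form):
$g \vee o$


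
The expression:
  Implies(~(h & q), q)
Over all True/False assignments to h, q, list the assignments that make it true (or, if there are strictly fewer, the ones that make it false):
is true only for:
  h=False, q=True;
  h=True, q=True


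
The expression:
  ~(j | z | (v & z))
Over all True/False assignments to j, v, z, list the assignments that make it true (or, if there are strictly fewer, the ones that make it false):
is true only for:
  j=False, v=False, z=False;
  j=False, v=True, z=False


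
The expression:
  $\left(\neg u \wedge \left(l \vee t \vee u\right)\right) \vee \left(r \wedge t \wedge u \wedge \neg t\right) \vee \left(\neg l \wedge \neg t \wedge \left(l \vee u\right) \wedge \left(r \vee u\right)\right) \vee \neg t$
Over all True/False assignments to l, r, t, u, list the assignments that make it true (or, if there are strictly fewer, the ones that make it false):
is false only for:
  l=False, r=False, t=True, u=True;
  l=False, r=True, t=True, u=True;
  l=True, r=False, t=True, u=True;
  l=True, r=True, t=True, u=True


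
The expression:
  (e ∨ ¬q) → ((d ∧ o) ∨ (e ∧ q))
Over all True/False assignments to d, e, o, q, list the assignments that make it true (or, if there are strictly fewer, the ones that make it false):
is false only for:
  d=False, e=False, o=False, q=False;
  d=False, e=False, o=True, q=False;
  d=False, e=True, o=False, q=False;
  d=False, e=True, o=True, q=False;
  d=True, e=False, o=False, q=False;
  d=True, e=True, o=False, q=False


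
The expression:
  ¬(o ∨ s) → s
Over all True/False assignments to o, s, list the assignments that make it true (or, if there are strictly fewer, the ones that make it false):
is false only for:
  o=False, s=False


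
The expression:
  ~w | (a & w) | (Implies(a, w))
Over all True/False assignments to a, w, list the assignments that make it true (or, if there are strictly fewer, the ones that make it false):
is always true.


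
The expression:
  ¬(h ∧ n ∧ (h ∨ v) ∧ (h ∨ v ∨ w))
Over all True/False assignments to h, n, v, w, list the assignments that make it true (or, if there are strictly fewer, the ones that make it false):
is false only for:
  h=True, n=True, v=False, w=False;
  h=True, n=True, v=False, w=True;
  h=True, n=True, v=True, w=False;
  h=True, n=True, v=True, w=True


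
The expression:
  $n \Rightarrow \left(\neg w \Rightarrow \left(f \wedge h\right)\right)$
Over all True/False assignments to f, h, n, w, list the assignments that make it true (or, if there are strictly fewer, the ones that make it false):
is false only for:
  f=False, h=False, n=True, w=False;
  f=False, h=True, n=True, w=False;
  f=True, h=False, n=True, w=False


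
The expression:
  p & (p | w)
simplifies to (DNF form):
p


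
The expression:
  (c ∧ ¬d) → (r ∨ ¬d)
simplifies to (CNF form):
True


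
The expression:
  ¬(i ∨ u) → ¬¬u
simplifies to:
i ∨ u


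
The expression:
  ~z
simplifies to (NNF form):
~z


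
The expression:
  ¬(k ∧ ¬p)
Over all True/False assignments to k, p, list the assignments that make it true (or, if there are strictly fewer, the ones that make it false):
is false only for:
  k=True, p=False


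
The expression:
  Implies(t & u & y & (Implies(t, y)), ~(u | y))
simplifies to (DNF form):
~t | ~u | ~y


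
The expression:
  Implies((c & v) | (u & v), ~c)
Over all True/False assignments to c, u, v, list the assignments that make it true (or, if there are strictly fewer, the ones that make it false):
is false only for:
  c=True, u=False, v=True;
  c=True, u=True, v=True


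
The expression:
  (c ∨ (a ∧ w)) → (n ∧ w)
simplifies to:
(n ∧ w) ∨ (¬a ∧ ¬c) ∨ (¬c ∧ ¬w)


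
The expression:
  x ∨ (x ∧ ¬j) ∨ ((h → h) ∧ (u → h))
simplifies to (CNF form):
h ∨ x ∨ ¬u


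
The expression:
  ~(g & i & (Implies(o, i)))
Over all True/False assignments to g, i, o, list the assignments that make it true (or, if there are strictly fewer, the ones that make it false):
is false only for:
  g=True, i=True, o=False;
  g=True, i=True, o=True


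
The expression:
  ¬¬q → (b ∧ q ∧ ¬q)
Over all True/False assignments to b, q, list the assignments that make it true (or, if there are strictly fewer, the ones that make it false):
is true only for:
  b=False, q=False;
  b=True, q=False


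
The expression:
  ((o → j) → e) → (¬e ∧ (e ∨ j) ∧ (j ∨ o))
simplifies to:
¬e ∧ (j ∨ ¬o)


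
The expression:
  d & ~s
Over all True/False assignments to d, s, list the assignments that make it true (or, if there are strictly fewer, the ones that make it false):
is true only for:
  d=True, s=False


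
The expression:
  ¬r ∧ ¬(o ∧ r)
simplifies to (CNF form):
¬r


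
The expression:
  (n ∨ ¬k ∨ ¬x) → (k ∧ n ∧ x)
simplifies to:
k ∧ x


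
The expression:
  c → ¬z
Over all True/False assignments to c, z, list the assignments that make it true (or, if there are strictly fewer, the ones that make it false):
is false only for:
  c=True, z=True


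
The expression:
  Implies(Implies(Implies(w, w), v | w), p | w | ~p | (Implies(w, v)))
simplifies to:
True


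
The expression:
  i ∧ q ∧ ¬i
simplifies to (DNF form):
False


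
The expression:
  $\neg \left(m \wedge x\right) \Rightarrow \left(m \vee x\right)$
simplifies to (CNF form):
$m \vee x$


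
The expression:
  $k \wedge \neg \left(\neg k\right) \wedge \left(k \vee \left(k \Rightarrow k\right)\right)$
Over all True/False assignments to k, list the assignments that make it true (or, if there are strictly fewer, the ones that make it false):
is true only for:
  k=True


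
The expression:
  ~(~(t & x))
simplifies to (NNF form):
t & x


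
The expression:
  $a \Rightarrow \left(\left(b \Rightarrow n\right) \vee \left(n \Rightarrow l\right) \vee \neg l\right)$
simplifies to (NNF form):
$\text{True}$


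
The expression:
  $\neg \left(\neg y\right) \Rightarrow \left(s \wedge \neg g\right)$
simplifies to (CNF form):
$\left(s \vee \neg y\right) \wedge \left(\neg g \vee \neg y\right)$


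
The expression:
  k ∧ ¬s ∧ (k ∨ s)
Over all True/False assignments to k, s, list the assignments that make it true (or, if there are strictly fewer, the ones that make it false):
is true only for:
  k=True, s=False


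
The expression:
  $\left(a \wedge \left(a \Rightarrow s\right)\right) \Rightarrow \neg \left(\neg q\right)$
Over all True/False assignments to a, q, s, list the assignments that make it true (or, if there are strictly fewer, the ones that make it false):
is false only for:
  a=True, q=False, s=True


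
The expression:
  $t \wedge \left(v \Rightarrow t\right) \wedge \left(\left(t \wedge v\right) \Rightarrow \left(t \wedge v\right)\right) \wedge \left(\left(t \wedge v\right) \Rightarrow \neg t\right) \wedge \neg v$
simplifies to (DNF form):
$t \wedge \neg v$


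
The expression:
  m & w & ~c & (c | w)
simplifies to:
m & w & ~c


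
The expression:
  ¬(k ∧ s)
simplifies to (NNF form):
¬k ∨ ¬s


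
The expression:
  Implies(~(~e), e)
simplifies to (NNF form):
True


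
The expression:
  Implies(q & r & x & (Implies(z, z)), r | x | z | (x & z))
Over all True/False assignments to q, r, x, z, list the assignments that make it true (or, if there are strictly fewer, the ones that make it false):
is always true.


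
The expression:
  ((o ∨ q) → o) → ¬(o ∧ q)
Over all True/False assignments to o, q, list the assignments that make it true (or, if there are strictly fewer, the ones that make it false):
is false only for:
  o=True, q=True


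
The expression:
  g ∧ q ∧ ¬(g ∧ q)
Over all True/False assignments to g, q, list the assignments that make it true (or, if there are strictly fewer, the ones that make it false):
is never true.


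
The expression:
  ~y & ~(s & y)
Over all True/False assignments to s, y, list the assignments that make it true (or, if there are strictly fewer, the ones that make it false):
is true only for:
  s=False, y=False;
  s=True, y=False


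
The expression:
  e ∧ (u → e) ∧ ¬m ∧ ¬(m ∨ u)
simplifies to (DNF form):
e ∧ ¬m ∧ ¬u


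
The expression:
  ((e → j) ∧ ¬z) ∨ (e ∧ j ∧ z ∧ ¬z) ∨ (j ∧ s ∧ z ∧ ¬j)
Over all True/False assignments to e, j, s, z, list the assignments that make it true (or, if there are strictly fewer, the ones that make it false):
is true only for:
  e=False, j=False, s=False, z=False;
  e=False, j=False, s=True, z=False;
  e=False, j=True, s=False, z=False;
  e=False, j=True, s=True, z=False;
  e=True, j=True, s=False, z=False;
  e=True, j=True, s=True, z=False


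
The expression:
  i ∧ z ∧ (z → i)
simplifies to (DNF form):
i ∧ z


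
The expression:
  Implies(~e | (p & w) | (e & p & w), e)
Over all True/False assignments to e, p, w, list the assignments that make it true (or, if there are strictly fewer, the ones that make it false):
is true only for:
  e=True, p=False, w=False;
  e=True, p=False, w=True;
  e=True, p=True, w=False;
  e=True, p=True, w=True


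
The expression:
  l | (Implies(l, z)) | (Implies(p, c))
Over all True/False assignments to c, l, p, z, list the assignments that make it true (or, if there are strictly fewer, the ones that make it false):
is always true.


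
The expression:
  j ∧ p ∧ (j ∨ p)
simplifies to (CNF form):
j ∧ p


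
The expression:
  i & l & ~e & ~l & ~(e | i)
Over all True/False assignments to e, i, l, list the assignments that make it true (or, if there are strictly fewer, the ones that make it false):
is never true.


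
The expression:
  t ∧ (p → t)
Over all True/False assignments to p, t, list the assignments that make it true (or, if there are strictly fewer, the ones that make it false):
is true only for:
  p=False, t=True;
  p=True, t=True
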